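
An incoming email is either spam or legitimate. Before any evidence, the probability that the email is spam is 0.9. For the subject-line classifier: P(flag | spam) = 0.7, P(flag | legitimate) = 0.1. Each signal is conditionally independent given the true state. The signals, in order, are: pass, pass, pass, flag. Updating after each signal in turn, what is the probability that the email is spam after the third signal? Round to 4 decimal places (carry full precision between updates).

After 'pass': P(spam) = 0.3·0.9000 / (0.3·0.9000 + 0.9·0.1000) ≈ 0.7500
After 'pass': P(spam) = 0.3·0.7500 / (0.3·0.7500 + 0.9·0.2500) ≈ 0.5000
After 'pass': P(spam) = 0.3·0.5000 / (0.3·0.5000 + 0.9·0.5000) ≈ 0.2500

0.2500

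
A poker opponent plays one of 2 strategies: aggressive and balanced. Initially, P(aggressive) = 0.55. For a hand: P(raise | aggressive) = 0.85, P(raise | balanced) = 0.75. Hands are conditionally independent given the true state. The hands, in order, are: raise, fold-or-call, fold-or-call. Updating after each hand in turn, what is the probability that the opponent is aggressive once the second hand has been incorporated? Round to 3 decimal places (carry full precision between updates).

0.454

After 'raise': P(aggressive) = 0.85·0.5500 / (0.85·0.5500 + 0.75·0.4500) ≈ 0.5807
After 'fold-or-call': P(aggressive) = 0.15·0.5807 / (0.15·0.5807 + 0.25·0.4193) ≈ 0.4539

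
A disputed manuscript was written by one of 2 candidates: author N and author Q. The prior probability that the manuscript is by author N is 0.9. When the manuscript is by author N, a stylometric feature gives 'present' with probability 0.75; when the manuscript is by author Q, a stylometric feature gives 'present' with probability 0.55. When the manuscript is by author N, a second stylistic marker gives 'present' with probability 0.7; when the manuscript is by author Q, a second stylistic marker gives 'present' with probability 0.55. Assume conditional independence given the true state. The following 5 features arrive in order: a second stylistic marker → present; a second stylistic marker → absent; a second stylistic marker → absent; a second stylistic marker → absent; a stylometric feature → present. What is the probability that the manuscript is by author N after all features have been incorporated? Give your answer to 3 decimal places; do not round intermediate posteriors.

After a second stylistic marker='present': P(author N) = 0.7·0.9000 / (0.7·0.9000 + 0.55·0.1000) ≈ 0.9197
After a second stylistic marker='absent': P(author N) = 0.3·0.9197 / (0.3·0.9197 + 0.45·0.0803) ≈ 0.8842
After a second stylistic marker='absent': P(author N) = 0.3·0.8842 / (0.3·0.8842 + 0.45·0.1158) ≈ 0.8358
After a second stylistic marker='absent': P(author N) = 0.3·0.8358 / (0.3·0.8358 + 0.45·0.1642) ≈ 0.7724
After a stylometric feature='present': P(author N) = 0.75·0.7724 / (0.75·0.7724 + 0.55·0.2276) ≈ 0.8223

0.822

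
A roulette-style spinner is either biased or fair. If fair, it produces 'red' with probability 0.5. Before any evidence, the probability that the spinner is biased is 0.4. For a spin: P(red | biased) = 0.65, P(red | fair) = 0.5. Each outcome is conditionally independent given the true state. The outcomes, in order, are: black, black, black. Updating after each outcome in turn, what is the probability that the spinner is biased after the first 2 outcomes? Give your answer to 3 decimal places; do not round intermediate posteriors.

After 'black': P(biased) = 0.35·0.4000 / (0.35·0.4000 + 0.5·0.6000) ≈ 0.3182
After 'black': P(biased) = 0.35·0.3182 / (0.35·0.3182 + 0.5·0.6818) ≈ 0.2462

0.246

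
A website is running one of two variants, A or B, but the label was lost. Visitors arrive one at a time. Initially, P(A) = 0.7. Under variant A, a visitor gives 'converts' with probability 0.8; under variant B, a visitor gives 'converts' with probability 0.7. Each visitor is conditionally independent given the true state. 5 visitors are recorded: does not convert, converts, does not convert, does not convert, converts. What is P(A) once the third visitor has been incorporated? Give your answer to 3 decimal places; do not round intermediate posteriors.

0.542

After 'does not convert': P(A) = 0.2·0.7000 / (0.2·0.7000 + 0.3·0.3000) ≈ 0.6087
After 'converts': P(A) = 0.8·0.6087 / (0.8·0.6087 + 0.7·0.3913) ≈ 0.6400
After 'does not convert': P(A) = 0.2·0.6400 / (0.2·0.6400 + 0.3·0.3600) ≈ 0.5424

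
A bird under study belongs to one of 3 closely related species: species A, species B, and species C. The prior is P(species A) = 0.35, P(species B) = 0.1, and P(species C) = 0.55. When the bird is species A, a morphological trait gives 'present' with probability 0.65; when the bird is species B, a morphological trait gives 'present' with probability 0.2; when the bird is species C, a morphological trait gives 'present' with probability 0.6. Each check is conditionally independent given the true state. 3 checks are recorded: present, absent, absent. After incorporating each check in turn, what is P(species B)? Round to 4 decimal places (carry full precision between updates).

After 'present': normaliser = 0.65·0.3500 + 0.2·0.1000 + 0.6·0.5500; P(species A) ≈ 0.3939, P(species B) ≈ 0.0346, P(species C) ≈ 0.5714
After 'absent': normaliser = 0.35·0.3939 + 0.8·0.0346 + 0.4·0.5714; P(species A) ≈ 0.3498, P(species B) ≈ 0.0703, P(species C) ≈ 0.5799
After 'absent': normaliser = 0.35·0.3498 + 0.8·0.0703 + 0.4·0.5799; P(species A) ≈ 0.2982, P(species B) ≈ 0.1369, P(species C) ≈ 0.5649

0.1369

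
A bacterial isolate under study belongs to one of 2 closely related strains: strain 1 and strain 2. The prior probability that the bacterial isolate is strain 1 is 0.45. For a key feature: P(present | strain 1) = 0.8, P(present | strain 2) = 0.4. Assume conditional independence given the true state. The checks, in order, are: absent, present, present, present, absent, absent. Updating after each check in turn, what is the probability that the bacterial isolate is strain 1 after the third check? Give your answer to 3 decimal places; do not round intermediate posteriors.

Apply Bayes' rule sequentially, carrying P(strain 1) forward.
After 'absent': P(strain 1) = 0.2·0.4500 / (0.2·0.4500 + 0.6·0.5500) ≈ 0.2143
After 'present': P(strain 1) = 0.8·0.2143 / (0.8·0.2143 + 0.4·0.7857) ≈ 0.3529
After 'present': P(strain 1) = 0.8·0.3529 / (0.8·0.3529 + 0.4·0.6471) ≈ 0.5217

0.522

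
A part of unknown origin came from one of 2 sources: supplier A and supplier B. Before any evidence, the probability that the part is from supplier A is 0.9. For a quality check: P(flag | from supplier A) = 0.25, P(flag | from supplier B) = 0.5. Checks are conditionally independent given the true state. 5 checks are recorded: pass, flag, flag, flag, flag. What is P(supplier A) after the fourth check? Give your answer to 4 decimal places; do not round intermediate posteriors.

0.6279

After 'pass': P(supplier A) = 0.75·0.9000 / (0.75·0.9000 + 0.5·0.1000) ≈ 0.9310
After 'flag': P(supplier A) = 0.25·0.9310 / (0.25·0.9310 + 0.5·0.0690) ≈ 0.8710
After 'flag': P(supplier A) = 0.25·0.8710 / (0.25·0.8710 + 0.5·0.1290) ≈ 0.7714
After 'flag': P(supplier A) = 0.25·0.7714 / (0.25·0.7714 + 0.5·0.2286) ≈ 0.6279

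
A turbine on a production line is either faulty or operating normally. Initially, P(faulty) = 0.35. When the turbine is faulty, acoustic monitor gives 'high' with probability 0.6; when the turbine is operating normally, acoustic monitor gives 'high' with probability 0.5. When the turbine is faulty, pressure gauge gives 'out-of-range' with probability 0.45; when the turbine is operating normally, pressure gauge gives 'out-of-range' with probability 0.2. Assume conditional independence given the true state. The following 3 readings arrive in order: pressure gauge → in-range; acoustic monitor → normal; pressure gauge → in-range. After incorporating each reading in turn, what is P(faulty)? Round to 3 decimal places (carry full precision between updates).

0.169

After pressure gauge='in-range': P(faulty) = 0.55·0.3500 / (0.55·0.3500 + 0.8·0.6500) ≈ 0.2702
After acoustic monitor='normal': P(faulty) = 0.4·0.2702 / (0.4·0.2702 + 0.5·0.7298) ≈ 0.2285
After pressure gauge='in-range': P(faulty) = 0.55·0.2285 / (0.55·0.2285 + 0.8·0.7715) ≈ 0.1692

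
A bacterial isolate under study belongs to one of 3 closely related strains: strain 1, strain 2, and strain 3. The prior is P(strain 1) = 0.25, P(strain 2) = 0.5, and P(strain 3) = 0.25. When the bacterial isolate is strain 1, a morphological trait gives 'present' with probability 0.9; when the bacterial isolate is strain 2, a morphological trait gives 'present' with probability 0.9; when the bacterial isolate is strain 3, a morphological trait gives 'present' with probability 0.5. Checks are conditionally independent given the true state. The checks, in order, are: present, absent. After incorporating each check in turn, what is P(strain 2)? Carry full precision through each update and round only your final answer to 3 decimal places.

After 'present': normaliser = 0.9·0.2500 + 0.9·0.5000 + 0.5·0.2500; P(strain 1) ≈ 0.2812, P(strain 2) ≈ 0.5625, P(strain 3) ≈ 0.1562
After 'absent': normaliser = 0.1·0.2812 + 0.1·0.5625 + 0.5·0.1562; P(strain 1) ≈ 0.1731, P(strain 2) ≈ 0.3462, P(strain 3) ≈ 0.4808

0.346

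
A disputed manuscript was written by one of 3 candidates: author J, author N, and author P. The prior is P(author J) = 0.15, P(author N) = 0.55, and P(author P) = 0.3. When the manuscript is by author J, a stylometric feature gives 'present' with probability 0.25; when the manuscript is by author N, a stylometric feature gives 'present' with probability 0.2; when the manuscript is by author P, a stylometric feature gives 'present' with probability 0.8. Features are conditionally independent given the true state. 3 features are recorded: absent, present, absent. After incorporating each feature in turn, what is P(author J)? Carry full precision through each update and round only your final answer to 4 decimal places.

After 'absent': normaliser = 0.75·0.1500 + 0.8·0.5500 + 0.2·0.3000; P(author J) ≈ 0.1837, P(author N) ≈ 0.7184, P(author P) ≈ 0.0980
After 'present': normaliser = 0.25·0.1837 + 0.2·0.7184 + 0.8·0.0980; P(author J) ≈ 0.1714, P(author N) ≈ 0.5362, P(author P) ≈ 0.2925
After 'absent': normaliser = 0.75·0.1714 + 0.8·0.5362 + 0.2·0.2925; P(author J) ≈ 0.2087, P(author N) ≈ 0.6964, P(author P) ≈ 0.0950

0.2087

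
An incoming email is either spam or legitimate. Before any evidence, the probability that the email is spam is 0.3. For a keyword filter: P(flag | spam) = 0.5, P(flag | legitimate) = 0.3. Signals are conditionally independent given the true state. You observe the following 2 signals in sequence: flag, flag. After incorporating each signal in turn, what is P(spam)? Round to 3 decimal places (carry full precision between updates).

After 'flag': P(spam) = 0.5·0.3000 / (0.5·0.3000 + 0.3·0.7000) ≈ 0.4167
After 'flag': P(spam) = 0.5·0.4167 / (0.5·0.4167 + 0.3·0.5833) ≈ 0.5435

0.543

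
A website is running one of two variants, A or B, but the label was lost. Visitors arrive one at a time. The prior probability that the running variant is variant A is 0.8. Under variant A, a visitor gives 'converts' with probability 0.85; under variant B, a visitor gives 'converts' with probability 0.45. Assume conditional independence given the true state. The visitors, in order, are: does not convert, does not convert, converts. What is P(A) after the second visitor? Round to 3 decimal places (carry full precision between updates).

0.229

After 'does not convert': P(A) = 0.15·0.8000 / (0.15·0.8000 + 0.55·0.2000) ≈ 0.5217
After 'does not convert': P(A) = 0.15·0.5217 / (0.15·0.5217 + 0.55·0.4783) ≈ 0.2293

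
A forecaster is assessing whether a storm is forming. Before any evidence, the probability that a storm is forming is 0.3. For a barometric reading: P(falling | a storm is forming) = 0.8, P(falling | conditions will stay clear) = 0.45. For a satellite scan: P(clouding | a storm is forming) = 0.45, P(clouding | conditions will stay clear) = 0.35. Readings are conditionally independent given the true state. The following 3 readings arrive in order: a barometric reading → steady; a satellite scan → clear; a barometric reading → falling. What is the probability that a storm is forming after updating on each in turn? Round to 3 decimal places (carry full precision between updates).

After a barometric reading='steady': P(storm) = 0.2·0.3000 / (0.2·0.3000 + 0.55·0.7000) ≈ 0.1348
After a satellite scan='clear': P(storm) = 0.55·0.1348 / (0.55·0.1348 + 0.65·0.8652) ≈ 0.1165
After a barometric reading='falling': P(storm) = 0.8·0.1165 / (0.8·0.1165 + 0.45·0.8835) ≈ 0.1899

0.190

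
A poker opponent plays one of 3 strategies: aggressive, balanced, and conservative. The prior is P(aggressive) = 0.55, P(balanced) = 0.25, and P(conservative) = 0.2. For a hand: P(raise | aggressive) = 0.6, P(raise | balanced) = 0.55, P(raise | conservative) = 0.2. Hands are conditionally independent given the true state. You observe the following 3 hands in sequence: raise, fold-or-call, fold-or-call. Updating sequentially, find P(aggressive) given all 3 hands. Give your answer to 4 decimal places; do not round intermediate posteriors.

After 'raise': normaliser = 0.6·0.5500 + 0.55·0.2500 + 0.2·0.2000; P(aggressive) ≈ 0.6502, P(balanced) ≈ 0.2709, P(conservative) ≈ 0.0788
After 'fold-or-call': normaliser = 0.4·0.6502 + 0.45·0.2709 + 0.8·0.0788; P(aggressive) ≈ 0.5844, P(balanced) ≈ 0.2739, P(conservative) ≈ 0.1417
After 'fold-or-call': normaliser = 0.4·0.5844 + 0.45·0.2739 + 0.8·0.1417; P(aggressive) ≈ 0.4970, P(balanced) ≈ 0.2621, P(conservative) ≈ 0.2410

0.4970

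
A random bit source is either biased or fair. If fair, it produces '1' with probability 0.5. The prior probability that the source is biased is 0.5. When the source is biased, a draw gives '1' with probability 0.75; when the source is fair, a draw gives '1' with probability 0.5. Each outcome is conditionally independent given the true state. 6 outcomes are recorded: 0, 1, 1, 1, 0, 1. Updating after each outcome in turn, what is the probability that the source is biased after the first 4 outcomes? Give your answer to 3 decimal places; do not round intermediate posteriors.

After '0': P(biased) = 0.25·0.5000 / (0.25·0.5000 + 0.5·0.5000) ≈ 0.3333
After '1': P(biased) = 0.75·0.3333 / (0.75·0.3333 + 0.5·0.6667) ≈ 0.4286
After '1': P(biased) = 0.75·0.4286 / (0.75·0.4286 + 0.5·0.5714) ≈ 0.5294
After '1': P(biased) = 0.75·0.5294 / (0.75·0.5294 + 0.5·0.4706) ≈ 0.6279

0.628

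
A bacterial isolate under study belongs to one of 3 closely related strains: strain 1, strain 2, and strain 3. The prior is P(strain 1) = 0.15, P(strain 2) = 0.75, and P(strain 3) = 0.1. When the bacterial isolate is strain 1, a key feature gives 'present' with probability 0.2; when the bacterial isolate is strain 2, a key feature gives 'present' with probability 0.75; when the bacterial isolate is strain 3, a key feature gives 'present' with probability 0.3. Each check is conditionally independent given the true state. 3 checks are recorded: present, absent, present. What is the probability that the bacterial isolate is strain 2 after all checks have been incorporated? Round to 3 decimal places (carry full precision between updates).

After 'present': normaliser = 0.2·0.1500 + 0.75·0.7500 + 0.3·0.1000; P(strain 1) ≈ 0.0482, P(strain 2) ≈ 0.9036, P(strain 3) ≈ 0.0482
After 'absent': normaliser = 0.8·0.0482 + 0.25·0.9036 + 0.7·0.0482; P(strain 1) ≈ 0.1293, P(strain 2) ≈ 0.7576, P(strain 3) ≈ 0.1131
After 'present': normaliser = 0.2·0.1293 + 0.75·0.7576 + 0.3·0.1131; P(strain 1) ≈ 0.0412, P(strain 2) ≈ 0.9048, P(strain 3) ≈ 0.0540

0.905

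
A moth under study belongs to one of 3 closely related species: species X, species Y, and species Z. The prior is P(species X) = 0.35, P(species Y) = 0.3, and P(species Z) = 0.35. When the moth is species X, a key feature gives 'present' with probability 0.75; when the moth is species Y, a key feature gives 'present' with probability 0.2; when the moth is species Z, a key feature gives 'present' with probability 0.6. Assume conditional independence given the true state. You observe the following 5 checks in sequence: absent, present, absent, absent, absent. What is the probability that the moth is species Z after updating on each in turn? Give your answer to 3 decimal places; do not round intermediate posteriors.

Each posterior becomes the prior for the next update.
After 'absent': normaliser = 0.25·0.3500 + 0.8·0.3000 + 0.4·0.3500; P(species X) ≈ 0.1872, P(species Y) ≈ 0.5134, P(species Z) ≈ 0.2995
After 'present': normaliser = 0.75·0.1872 + 0.2·0.5134 + 0.6·0.2995; P(species X) ≈ 0.3321, P(species Y) ≈ 0.2429, P(species Z) ≈ 0.4250
After 'absent': normaliser = 0.25·0.3321 + 0.8·0.2429 + 0.4·0.4250; P(species X) ≈ 0.1856, P(species Y) ≈ 0.4344, P(species Z) ≈ 0.3801
After 'absent': normaliser = 0.25·0.1856 + 0.8·0.4344 + 0.4·0.3801; P(species X) ≈ 0.0850, P(species Y) ≈ 0.6365, P(species Z) ≈ 0.2785
After 'absent': normaliser = 0.25·0.0850 + 0.8·0.6365 + 0.4·0.2785; P(species X) ≈ 0.0331, P(species Y) ≈ 0.7934, P(species Z) ≈ 0.1735

0.174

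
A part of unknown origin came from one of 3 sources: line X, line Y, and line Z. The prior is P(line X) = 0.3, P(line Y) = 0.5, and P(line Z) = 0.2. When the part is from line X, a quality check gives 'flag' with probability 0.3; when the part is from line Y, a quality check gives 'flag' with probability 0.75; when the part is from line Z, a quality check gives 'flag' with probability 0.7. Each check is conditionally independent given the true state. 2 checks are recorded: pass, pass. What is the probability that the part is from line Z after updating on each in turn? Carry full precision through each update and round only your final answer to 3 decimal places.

After 'pass': normaliser = 0.7·0.3000 + 0.25·0.5000 + 0.3·0.2000; P(line X) ≈ 0.5316, P(line Y) ≈ 0.3165, P(line Z) ≈ 0.1519
After 'pass': normaliser = 0.7·0.5316 + 0.25·0.3165 + 0.3·0.1519; P(line X) ≈ 0.7490, P(line Y) ≈ 0.1592, P(line Z) ≈ 0.0917

0.092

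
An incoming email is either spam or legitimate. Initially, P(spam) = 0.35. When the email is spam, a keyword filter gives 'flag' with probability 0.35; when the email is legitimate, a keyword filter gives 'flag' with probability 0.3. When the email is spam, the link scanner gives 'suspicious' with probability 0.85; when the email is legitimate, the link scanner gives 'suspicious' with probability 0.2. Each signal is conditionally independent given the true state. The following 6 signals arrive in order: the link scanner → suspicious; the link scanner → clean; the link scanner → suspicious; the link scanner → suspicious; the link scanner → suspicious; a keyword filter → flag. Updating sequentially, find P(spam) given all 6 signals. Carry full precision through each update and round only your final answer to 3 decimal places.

After the link scanner='suspicious': P(spam) = 0.85·0.3500 / (0.85·0.3500 + 0.2·0.6500) ≈ 0.6959
After the link scanner='clean': P(spam) = 0.15·0.6959 / (0.15·0.6959 + 0.8·0.3041) ≈ 0.3003
After the link scanner='suspicious': P(spam) = 0.85·0.3003 / (0.85·0.3003 + 0.2·0.6997) ≈ 0.6458
After the link scanner='suspicious': P(spam) = 0.85·0.6458 / (0.85·0.6458 + 0.2·0.3542) ≈ 0.8857
After the link scanner='suspicious': P(spam) = 0.85·0.8857 / (0.85·0.8857 + 0.2·0.1143) ≈ 0.9705
After a keyword filter='flag': P(spam) = 0.35·0.9705 / (0.35·0.9705 + 0.3·0.0295) ≈ 0.9746

0.975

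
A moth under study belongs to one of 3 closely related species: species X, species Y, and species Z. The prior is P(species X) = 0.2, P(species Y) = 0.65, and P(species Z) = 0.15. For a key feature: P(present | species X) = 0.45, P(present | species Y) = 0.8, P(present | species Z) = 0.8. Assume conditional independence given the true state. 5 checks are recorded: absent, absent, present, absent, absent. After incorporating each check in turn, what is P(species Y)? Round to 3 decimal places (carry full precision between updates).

0.090

After 'absent': normaliser = 0.55·0.2000 + 0.2·0.6500 + 0.2·0.1500; P(species X) ≈ 0.4074, P(species Y) ≈ 0.4815, P(species Z) ≈ 0.1111
After 'absent': normaliser = 0.55·0.4074 + 0.2·0.4815 + 0.2·0.1111; P(species X) ≈ 0.6541, P(species Y) ≈ 0.2811, P(species Z) ≈ 0.0649
After 'present': normaliser = 0.45·0.6541 + 0.8·0.2811 + 0.8·0.0649; P(species X) ≈ 0.5154, P(species Y) ≈ 0.3938, P(species Z) ≈ 0.0909
After 'absent': normaliser = 0.55·0.5154 + 0.2·0.3938 + 0.2·0.0909; P(species X) ≈ 0.7452, P(species Y) ≈ 0.2070, P(species Z) ≈ 0.0478
After 'absent': normaliser = 0.55·0.7452 + 0.2·0.2070 + 0.2·0.0478; P(species X) ≈ 0.8894, P(species Y) ≈ 0.0899, P(species Z) ≈ 0.0207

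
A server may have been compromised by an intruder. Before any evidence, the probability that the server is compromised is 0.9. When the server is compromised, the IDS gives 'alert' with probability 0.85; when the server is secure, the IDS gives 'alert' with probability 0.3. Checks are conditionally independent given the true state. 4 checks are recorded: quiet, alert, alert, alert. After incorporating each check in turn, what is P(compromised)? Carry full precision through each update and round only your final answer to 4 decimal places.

0.9777

Apply Bayes' rule sequentially, carrying P(compromised) forward.
After 'quiet': P(compromised) = 0.15·0.9000 / (0.15·0.9000 + 0.7·0.1000) ≈ 0.6585
After 'alert': P(compromised) = 0.85·0.6585 / (0.85·0.6585 + 0.3·0.3415) ≈ 0.8453
After 'alert': P(compromised) = 0.85·0.8453 / (0.85·0.8453 + 0.3·0.1547) ≈ 0.9393
After 'alert': P(compromised) = 0.85·0.9393 / (0.85·0.9393 + 0.3·0.0607) ≈ 0.9777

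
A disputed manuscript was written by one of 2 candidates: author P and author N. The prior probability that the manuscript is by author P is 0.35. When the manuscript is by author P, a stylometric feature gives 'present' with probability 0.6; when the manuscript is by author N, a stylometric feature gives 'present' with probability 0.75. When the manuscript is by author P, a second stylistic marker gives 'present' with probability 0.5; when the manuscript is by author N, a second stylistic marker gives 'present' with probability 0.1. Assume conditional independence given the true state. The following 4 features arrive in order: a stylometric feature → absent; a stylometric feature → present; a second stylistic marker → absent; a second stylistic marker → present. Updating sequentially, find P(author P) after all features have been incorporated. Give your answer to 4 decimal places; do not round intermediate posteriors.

Apply Bayes' rule sequentially, carrying P(author P) forward.
After a stylometric feature='absent': P(author P) = 0.4·0.3500 / (0.4·0.3500 + 0.25·0.6500) ≈ 0.4628
After a stylometric feature='present': P(author P) = 0.6·0.4628 / (0.6·0.4628 + 0.75·0.5372) ≈ 0.4080
After a second stylistic marker='absent': P(author P) = 0.5·0.4080 / (0.5·0.4080 + 0.9·0.5920) ≈ 0.2769
After a second stylistic marker='present': P(author P) = 0.5·0.2769 / (0.5·0.2769 + 0.1·0.7231) ≈ 0.6569

0.6569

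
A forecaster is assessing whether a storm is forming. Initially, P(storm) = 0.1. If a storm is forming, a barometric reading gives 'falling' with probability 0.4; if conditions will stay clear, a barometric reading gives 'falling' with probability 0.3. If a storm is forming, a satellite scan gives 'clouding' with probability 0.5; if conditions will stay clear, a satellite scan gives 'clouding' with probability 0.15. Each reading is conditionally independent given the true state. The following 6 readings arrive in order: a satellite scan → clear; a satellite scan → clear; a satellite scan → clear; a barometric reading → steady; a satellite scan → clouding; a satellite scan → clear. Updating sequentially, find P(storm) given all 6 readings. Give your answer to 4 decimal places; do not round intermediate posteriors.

Each posterior becomes the prior for the next update.
After a satellite scan='clear': P(storm) = 0.5·0.1000 / (0.5·0.1000 + 0.85·0.9000) ≈ 0.0613
After a satellite scan='clear': P(storm) = 0.5·0.0613 / (0.5·0.0613 + 0.85·0.9387) ≈ 0.0370
After a satellite scan='clear': P(storm) = 0.5·0.0370 / (0.5·0.0370 + 0.85·0.9630) ≈ 0.0221
After a barometric reading='steady': P(storm) = 0.6·0.0221 / (0.6·0.0221 + 0.7·0.9779) ≈ 0.0190
After a satellite scan='clouding': P(storm) = 0.5·0.0190 / (0.5·0.0190 + 0.15·0.9810) ≈ 0.0607
After a satellite scan='clear': P(storm) = 0.5·0.0607 / (0.5·0.0607 + 0.85·0.9393) ≈ 0.0366

0.0366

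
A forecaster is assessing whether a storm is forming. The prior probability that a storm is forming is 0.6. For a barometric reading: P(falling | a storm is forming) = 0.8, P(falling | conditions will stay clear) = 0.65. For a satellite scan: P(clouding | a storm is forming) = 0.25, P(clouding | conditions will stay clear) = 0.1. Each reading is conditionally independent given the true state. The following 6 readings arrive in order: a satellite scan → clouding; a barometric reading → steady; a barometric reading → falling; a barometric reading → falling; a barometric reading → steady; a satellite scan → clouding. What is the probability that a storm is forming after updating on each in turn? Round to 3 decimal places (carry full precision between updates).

0.823

Apply Bayes' rule sequentially, carrying P(storm) forward.
After a satellite scan='clouding': P(storm) = 0.25·0.6000 / (0.25·0.6000 + 0.1·0.4000) ≈ 0.7895
After a barometric reading='steady': P(storm) = 0.2·0.7895 / (0.2·0.7895 + 0.35·0.2105) ≈ 0.6818
After a barometric reading='falling': P(storm) = 0.8·0.6818 / (0.8·0.6818 + 0.65·0.3182) ≈ 0.7251
After a barometric reading='falling': P(storm) = 0.8·0.7251 / (0.8·0.7251 + 0.65·0.2749) ≈ 0.7645
After a barometric reading='steady': P(storm) = 0.2·0.7645 / (0.2·0.7645 + 0.35·0.2355) ≈ 0.6497
After a satellite scan='clouding': P(storm) = 0.25·0.6497 / (0.25·0.6497 + 0.1·0.3503) ≈ 0.8226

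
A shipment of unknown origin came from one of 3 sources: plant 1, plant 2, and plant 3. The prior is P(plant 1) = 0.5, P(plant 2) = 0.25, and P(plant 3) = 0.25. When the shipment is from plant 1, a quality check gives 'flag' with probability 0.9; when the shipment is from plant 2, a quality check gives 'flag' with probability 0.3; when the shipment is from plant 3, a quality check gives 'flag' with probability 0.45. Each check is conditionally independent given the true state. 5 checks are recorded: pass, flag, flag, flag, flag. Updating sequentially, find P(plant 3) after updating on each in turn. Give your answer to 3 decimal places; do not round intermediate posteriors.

Each posterior becomes the prior for the next update.
After 'pass': normaliser = 0.1·0.5000 + 0.7·0.2500 + 0.55·0.2500; P(plant 1) ≈ 0.1379, P(plant 2) ≈ 0.4828, P(plant 3) ≈ 0.3793
After 'flag': normaliser = 0.9·0.1379 + 0.3·0.4828 + 0.45·0.3793; P(plant 1) ≈ 0.2824, P(plant 2) ≈ 0.3294, P(plant 3) ≈ 0.3882
After 'flag': normaliser = 0.9·0.2824 + 0.3·0.3294 + 0.45·0.3882; P(plant 1) ≈ 0.4816, P(plant 2) ≈ 0.1873, P(plant 3) ≈ 0.3311
After 'flag': normaliser = 0.9·0.4816 + 0.3·0.1873 + 0.45·0.3311; P(plant 1) ≈ 0.6787, P(plant 2) ≈ 0.0880, P(plant 3) ≈ 0.2333
After 'flag': normaliser = 0.9·0.6787 + 0.3·0.0880 + 0.45·0.2333; P(plant 1) ≈ 0.8230, P(plant 2) ≈ 0.0356, P(plant 3) ≈ 0.1415

0.141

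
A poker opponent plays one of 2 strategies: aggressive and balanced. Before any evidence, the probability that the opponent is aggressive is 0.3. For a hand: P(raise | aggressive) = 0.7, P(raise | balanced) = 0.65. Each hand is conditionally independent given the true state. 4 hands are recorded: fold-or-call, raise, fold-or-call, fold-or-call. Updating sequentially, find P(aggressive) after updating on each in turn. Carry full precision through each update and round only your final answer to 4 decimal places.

After 'fold-or-call': P(aggressive) = 0.3·0.3000 / (0.3·0.3000 + 0.35·0.7000) ≈ 0.2687
After 'raise': P(aggressive) = 0.7·0.2687 / (0.7·0.2687 + 0.65·0.7313) ≈ 0.2835
After 'fold-or-call': P(aggressive) = 0.3·0.2835 / (0.3·0.2835 + 0.35·0.7165) ≈ 0.2532
After 'fold-or-call': P(aggressive) = 0.3·0.2532 / (0.3·0.2532 + 0.35·0.7468) ≈ 0.2252

0.2252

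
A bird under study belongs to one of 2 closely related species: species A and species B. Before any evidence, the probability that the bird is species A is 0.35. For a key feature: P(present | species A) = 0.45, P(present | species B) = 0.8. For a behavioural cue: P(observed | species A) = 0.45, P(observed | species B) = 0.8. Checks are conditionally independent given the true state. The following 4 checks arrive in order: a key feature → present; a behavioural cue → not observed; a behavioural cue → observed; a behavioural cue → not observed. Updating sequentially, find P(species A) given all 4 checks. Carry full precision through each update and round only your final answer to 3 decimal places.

0.563

Each posterior becomes the prior for the next update.
After a key feature='present': P(species A) = 0.45·0.3500 / (0.45·0.3500 + 0.8·0.6500) ≈ 0.2325
After a behavioural cue='not observed': P(species A) = 0.55·0.2325 / (0.55·0.2325 + 0.2·0.7675) ≈ 0.4544
After a behavioural cue='observed': P(species A) = 0.45·0.4544 / (0.45·0.4544 + 0.8·0.5456) ≈ 0.3190
After a behavioural cue='not observed': P(species A) = 0.55·0.3190 / (0.55·0.3190 + 0.2·0.6810) ≈ 0.5630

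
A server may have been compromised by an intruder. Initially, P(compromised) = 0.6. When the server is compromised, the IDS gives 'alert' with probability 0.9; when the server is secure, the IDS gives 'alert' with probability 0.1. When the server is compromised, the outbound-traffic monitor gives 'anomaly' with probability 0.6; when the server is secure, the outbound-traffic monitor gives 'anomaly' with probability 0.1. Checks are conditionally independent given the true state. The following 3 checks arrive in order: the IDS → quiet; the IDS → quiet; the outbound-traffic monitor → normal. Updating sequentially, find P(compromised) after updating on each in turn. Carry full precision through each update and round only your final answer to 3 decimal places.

Apply Bayes' rule sequentially, carrying P(compromised) forward.
After the IDS='quiet': P(compromised) = 0.1·0.6000 / (0.1·0.6000 + 0.9·0.4000) ≈ 0.1429
After the IDS='quiet': P(compromised) = 0.1·0.1429 / (0.1·0.1429 + 0.9·0.8571) ≈ 0.0182
After the outbound-traffic monitor='normal': P(compromised) = 0.4·0.0182 / (0.4·0.0182 + 0.9·0.9818) ≈ 0.0082

0.008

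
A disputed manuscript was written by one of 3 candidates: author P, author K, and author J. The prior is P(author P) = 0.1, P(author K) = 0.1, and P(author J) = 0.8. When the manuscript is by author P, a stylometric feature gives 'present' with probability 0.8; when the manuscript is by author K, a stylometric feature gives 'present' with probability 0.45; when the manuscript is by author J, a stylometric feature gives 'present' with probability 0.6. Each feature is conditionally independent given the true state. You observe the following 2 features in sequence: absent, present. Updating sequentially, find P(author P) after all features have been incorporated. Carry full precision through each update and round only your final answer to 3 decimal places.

0.069

After 'absent': normaliser = 0.2·0.1000 + 0.55·0.1000 + 0.4·0.8000; P(author P) ≈ 0.0506, P(author K) ≈ 0.1392, P(author J) ≈ 0.8101
After 'present': normaliser = 0.8·0.0506 + 0.45·0.1392 + 0.6·0.8101; P(author P) ≈ 0.0687, P(author K) ≈ 0.1063, P(author J) ≈ 0.8249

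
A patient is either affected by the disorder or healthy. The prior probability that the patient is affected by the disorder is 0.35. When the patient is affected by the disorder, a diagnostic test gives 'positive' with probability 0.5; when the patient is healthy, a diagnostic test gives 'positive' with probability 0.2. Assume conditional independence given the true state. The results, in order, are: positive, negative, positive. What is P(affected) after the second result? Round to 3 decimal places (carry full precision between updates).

0.457

After 'positive': P(affected) = 0.5·0.3500 / (0.5·0.3500 + 0.2·0.6500) ≈ 0.5738
After 'negative': P(affected) = 0.5·0.5738 / (0.5·0.5738 + 0.8·0.4262) ≈ 0.4569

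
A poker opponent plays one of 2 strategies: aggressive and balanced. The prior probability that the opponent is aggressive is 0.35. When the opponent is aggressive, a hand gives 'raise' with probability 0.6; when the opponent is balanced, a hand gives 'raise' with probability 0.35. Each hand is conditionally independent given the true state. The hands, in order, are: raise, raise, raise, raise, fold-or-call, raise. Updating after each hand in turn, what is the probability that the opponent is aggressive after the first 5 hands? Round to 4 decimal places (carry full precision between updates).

Apply Bayes' rule sequentially, carrying P(aggressive) forward.
After 'raise': P(aggressive) = 0.6·0.3500 / (0.6·0.3500 + 0.35·0.6500) ≈ 0.4800
After 'raise': P(aggressive) = 0.6·0.4800 / (0.6·0.4800 + 0.35·0.5200) ≈ 0.6128
After 'raise': P(aggressive) = 0.6·0.6128 / (0.6·0.6128 + 0.35·0.3872) ≈ 0.7307
After 'raise': P(aggressive) = 0.6·0.7307 / (0.6·0.7307 + 0.35·0.2693) ≈ 0.8230
After 'fold-or-call': P(aggressive) = 0.4·0.8230 / (0.4·0.8230 + 0.65·0.1770) ≈ 0.7411

0.7411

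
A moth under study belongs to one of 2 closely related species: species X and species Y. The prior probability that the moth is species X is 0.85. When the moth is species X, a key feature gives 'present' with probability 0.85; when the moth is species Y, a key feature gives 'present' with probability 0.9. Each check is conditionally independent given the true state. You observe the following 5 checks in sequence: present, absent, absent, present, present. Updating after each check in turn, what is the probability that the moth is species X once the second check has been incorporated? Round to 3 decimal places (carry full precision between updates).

After 'present': P(species X) = 0.85·0.8500 / (0.85·0.8500 + 0.9·0.1500) ≈ 0.8426
After 'absent': P(species X) = 0.15·0.8426 / (0.15·0.8426 + 0.1·0.1574) ≈ 0.8892

0.889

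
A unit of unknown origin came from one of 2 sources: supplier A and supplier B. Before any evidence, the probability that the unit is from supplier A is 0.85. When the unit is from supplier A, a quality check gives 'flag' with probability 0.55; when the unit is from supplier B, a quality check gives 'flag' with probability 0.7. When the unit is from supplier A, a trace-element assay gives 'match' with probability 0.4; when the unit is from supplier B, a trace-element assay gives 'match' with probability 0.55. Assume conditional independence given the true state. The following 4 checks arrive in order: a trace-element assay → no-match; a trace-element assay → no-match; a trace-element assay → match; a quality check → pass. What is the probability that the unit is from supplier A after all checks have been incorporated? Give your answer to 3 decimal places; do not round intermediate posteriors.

After a trace-element assay='no-match': P(supplier A) = 0.6·0.8500 / (0.6·0.8500 + 0.45·0.1500) ≈ 0.8831
After a trace-element assay='no-match': P(supplier A) = 0.6·0.8831 / (0.6·0.8831 + 0.45·0.1169) ≈ 0.9097
After a trace-element assay='match': P(supplier A) = 0.4·0.9097 / (0.4·0.9097 + 0.55·0.0903) ≈ 0.8799
After a quality check='pass': P(supplier A) = 0.45·0.8799 / (0.45·0.8799 + 0.3·0.1201) ≈ 0.9166

0.917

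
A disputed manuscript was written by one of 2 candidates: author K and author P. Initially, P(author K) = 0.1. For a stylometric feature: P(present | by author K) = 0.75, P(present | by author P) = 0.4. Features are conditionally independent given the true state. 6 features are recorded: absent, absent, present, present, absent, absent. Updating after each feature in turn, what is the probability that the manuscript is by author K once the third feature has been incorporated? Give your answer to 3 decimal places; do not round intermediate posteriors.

0.035

Apply Bayes' rule sequentially, carrying P(author K) forward.
After 'absent': P(author K) = 0.25·0.1000 / (0.25·0.1000 + 0.6·0.9000) ≈ 0.0442
After 'absent': P(author K) = 0.25·0.0442 / (0.25·0.0442 + 0.6·0.9558) ≈ 0.0189
After 'present': P(author K) = 0.75·0.0189 / (0.75·0.0189 + 0.4·0.9811) ≈ 0.0349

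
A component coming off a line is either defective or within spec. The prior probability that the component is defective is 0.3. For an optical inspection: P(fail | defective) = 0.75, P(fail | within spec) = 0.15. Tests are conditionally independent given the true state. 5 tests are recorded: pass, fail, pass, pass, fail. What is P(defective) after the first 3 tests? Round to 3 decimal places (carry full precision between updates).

After 'pass': P(defective) = 0.25·0.3000 / (0.25·0.3000 + 0.85·0.7000) ≈ 0.1119
After 'fail': P(defective) = 0.75·0.1119 / (0.75·0.1119 + 0.15·0.8881) ≈ 0.3866
After 'pass': P(defective) = 0.25·0.3866 / (0.25·0.3866 + 0.85·0.6134) ≈ 0.1564

0.156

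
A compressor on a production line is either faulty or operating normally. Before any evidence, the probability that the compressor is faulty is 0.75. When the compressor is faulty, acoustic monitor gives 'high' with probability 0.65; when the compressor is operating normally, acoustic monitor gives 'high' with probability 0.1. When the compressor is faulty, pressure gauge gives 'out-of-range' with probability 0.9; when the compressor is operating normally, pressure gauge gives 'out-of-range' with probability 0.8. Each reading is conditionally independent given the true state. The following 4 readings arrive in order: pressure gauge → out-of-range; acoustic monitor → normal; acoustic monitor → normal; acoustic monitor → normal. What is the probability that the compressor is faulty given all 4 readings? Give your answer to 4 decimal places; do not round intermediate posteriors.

0.1656

After pressure gauge='out-of-range': P(faulty) = 0.9·0.7500 / (0.9·0.7500 + 0.8·0.2500) ≈ 0.7714
After acoustic monitor='normal': P(faulty) = 0.35·0.7714 / (0.35·0.7714 + 0.9·0.2286) ≈ 0.5676
After acoustic monitor='normal': P(faulty) = 0.35·0.5676 / (0.35·0.5676 + 0.9·0.4324) ≈ 0.3379
After acoustic monitor='normal': P(faulty) = 0.35·0.3379 / (0.35·0.3379 + 0.9·0.6621) ≈ 0.1656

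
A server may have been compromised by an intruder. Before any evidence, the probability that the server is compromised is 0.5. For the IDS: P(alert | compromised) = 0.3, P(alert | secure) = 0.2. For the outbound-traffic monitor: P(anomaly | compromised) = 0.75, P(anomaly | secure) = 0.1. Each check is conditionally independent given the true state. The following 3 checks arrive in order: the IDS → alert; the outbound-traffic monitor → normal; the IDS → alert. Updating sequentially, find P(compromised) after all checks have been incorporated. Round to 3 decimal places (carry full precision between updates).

0.385

After the IDS='alert': P(compromised) = 0.3·0.5000 / (0.3·0.5000 + 0.2·0.5000) ≈ 0.6000
After the outbound-traffic monitor='normal': P(compromised) = 0.25·0.6000 / (0.25·0.6000 + 0.9·0.4000) ≈ 0.2941
After the IDS='alert': P(compromised) = 0.3·0.2941 / (0.3·0.2941 + 0.2·0.7059) ≈ 0.3846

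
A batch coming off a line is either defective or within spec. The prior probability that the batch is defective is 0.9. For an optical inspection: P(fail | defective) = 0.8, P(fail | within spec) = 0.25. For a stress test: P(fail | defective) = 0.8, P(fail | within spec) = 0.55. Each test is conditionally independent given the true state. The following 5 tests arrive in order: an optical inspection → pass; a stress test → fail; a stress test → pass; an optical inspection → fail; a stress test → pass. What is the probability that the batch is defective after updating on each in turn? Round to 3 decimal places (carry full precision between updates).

After an optical inspection='pass': P(defective) = 0.2·0.9000 / (0.2·0.9000 + 0.75·0.1000) ≈ 0.7059
After a stress test='fail': P(defective) = 0.8·0.7059 / (0.8·0.7059 + 0.55·0.2941) ≈ 0.7773
After a stress test='pass': P(defective) = 0.2·0.7773 / (0.2·0.7773 + 0.45·0.2227) ≈ 0.6081
After an optical inspection='fail': P(defective) = 0.8·0.6081 / (0.8·0.6081 + 0.25·0.3919) ≈ 0.8324
After a stress test='pass': P(defective) = 0.2·0.8324 / (0.2·0.8324 + 0.45·0.1676) ≈ 0.6881

0.688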